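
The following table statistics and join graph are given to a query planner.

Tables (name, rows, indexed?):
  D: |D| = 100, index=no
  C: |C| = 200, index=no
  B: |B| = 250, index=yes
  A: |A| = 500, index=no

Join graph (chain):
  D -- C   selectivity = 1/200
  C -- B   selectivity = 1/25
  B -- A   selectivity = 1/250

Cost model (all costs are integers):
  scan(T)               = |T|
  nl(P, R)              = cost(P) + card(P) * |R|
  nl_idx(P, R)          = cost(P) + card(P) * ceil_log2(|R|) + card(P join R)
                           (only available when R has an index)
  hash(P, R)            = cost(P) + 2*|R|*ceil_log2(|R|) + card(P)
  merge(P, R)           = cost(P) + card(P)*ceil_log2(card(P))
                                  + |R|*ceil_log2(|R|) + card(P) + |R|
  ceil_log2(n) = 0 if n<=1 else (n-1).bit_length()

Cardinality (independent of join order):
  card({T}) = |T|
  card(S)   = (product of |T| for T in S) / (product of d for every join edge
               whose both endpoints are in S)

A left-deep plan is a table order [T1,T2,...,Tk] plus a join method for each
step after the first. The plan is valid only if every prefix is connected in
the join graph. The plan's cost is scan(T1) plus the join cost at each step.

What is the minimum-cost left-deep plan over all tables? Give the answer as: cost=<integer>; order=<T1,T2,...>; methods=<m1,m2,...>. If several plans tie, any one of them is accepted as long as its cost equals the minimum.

cost=13600; order=C,D,B,A; methods=hash,nl_idx,hash

Selinger DP (subsets sized 1..n):
  {D}: scan cost=100, card=100
  {C}: scan cost=200, card=200
  {B}: scan cost=250, card=250
  {A}: scan cost=500, card=500
  {CD}: card=100; try (D,hash)→1800, (C,merge)→2700, (D,merge)→2800, (C,hash)→3400, (C,nl)→20100, (D,nl)→20200; best=1800 via (D,hash)
  {BC}: card=2000; try (C,hash)→3700, (B,nl_idx)→3800, (B,merge)→4250, (C,merge)→4300, (B,hash)→4400, (B,nl)→50200 …(+1); best=3700 via (C,hash)
  {AB}: card=500; try (B,hash)→5000, (B,nl_idx)→5000, (A,merge)→7500, (B,merge)→7750, (A,hash)→9500, (A,nl)→125250 …(+1); best=5000 via (B,hash)
  {BCD}: card=1000; try (B,nl_idx)→3600, (B,merge)→4850, (B,hash)→5900, (D,hash)→7100, (B,nl)→26800, (D,merge)→28500 …(+1); best=3600 via (B,nl_idx)
  {ABC}: card=4000; try (C,hash)→8700, (C,merge)→11800, (A,hash)→14700, (A,merge)→32700, (C,nl)→105000, (A,nl)→1003700; best=8700 via (C,hash)
  {ABCD}: card=2000; try (A,hash)→13600, (D,hash)→14100, (A,merge)→19600, (D,merge)→61500, (D,nl)→408700, (A,nl)→503600; best=13600 via (A,hash)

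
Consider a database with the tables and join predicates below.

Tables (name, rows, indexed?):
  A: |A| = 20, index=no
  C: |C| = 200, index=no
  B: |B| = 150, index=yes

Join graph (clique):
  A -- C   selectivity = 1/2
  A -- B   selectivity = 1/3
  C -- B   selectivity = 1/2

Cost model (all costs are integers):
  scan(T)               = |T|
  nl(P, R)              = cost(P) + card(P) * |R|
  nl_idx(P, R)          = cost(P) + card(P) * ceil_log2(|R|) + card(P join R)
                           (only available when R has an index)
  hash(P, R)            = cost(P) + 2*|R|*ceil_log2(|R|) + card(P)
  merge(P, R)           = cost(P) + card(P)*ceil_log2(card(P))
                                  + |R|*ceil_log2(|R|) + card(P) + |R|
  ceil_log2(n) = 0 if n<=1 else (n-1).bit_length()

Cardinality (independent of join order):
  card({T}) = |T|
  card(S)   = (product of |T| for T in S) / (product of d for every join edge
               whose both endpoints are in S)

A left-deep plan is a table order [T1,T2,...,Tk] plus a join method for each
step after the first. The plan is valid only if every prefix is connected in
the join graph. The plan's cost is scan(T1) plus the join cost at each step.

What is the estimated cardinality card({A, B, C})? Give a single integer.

Tables in S: A(20), B(150), C(200)
Edges inside S: A-C(d=2), A-B(d=3), C-B(d=2)
numerator = 20 * 150 * 200 = 600000
denominator = 2 * 3 * 2 = 12
card(S) = 600000 / 12 = 50000

50000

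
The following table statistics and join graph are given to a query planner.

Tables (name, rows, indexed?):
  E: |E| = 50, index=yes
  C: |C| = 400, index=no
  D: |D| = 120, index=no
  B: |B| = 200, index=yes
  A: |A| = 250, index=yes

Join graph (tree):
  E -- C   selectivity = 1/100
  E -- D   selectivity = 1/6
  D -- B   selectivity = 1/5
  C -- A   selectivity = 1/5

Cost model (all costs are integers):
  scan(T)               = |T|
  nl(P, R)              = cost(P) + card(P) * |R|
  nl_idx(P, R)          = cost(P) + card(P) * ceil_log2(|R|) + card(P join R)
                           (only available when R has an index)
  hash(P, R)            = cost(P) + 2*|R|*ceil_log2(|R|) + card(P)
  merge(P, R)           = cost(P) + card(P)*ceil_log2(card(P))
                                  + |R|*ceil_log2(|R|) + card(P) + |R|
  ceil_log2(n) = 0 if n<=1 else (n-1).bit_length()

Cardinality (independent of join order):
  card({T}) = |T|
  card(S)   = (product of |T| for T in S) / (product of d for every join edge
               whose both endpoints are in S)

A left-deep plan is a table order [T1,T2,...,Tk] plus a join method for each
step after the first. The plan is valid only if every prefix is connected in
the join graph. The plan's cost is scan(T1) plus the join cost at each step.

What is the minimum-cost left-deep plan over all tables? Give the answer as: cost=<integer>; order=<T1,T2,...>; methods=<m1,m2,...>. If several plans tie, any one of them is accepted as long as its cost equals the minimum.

Selinger DP (subsets sized 1..n):
  {E}: scan cost=50, card=50
  {C}: scan cost=400, card=400
  {D}: scan cost=120, card=120
  {B}: scan cost=200, card=200
  {A}: scan cost=250, card=250
  {CE}: card=200; try (E,hash)→1400, (E,nl_idx)→3000, (C,merge)→4400, (E,merge)→4750, (C,hash)→7300, (C,nl)→20050 …(+1); best=1400 via (E,hash)
  {DE}: card=1000; try (E,hash)→840, (D,merge)→1360, (E,merge)→1430, (D,hash)→1780, (E,nl_idx)→1840, (D,nl)→6050 …(+1); best=840 via (E,hash)
  {AC}: card=20000; try (A,hash)→4800, (C,merge)→6500, (A,merge)→6650, (C,hash)→7700, (A,nl_idx)→23600, (C,nl)→100250 …(+1); best=4800 via (A,hash)
  {BD}: card=4800; try (D,hash)→2080, (B,merge)→2880, (D,merge)→2960, (B,hash)→3440, (B,nl_idx)→5880, (B,nl)→24120 …(+1); best=2080 via (D,hash)
  {CDE}: card=4000; try (D,hash)→3280, (D,merge)→4160, (C,hash)→9040, (C,merge)→15840, (D,nl)→25400, (C,nl)→400840; best=3280 via (D,hash)
  {ACE}: card=10000; try (A,merge)→5450, (A,hash)→5600, (A,nl_idx)→13000, (E,hash)→25400, (A,nl)→51400, (E,nl_idx)→134800 …(+2); best=5450 via (A,merge)
  {BDE}: card=40000; try (B,hash)→5040, (E,hash)→7480, (B,merge)→13640, (B,nl_idx)→48840, (E,merge)→69630, (E,nl_idx)→70880 …(+2); best=5040 via (B,hash)
  {BCDE}: card=160000; try (B,hash)→10480, (C,hash)→52240, (B,merge)→57080, (B,nl_idx)→195280, (C,merge)→689040, (B,nl)→803280 …(+1); best=10480 via (B,hash)
  {ACDE}: card=200000; try (A,hash)→11280, (D,hash)→17130, (A,merge)→57530, (D,merge)→156410, (A,nl_idx)→235280, (A,nl)→1003280 …(+1); best=11280 via (A,hash)
  {ABCDE}: card=8000000; try (A,hash)→174480, (B,hash)→214480, (A,merge)→3052730, (B,merge)→3813080, (A,nl_idx)→9290480, (B,nl_idx)→9611280 …(+2); best=174480 via (A,hash)

cost=174480; order=C,E,D,B,A; methods=hash,hash,hash,hash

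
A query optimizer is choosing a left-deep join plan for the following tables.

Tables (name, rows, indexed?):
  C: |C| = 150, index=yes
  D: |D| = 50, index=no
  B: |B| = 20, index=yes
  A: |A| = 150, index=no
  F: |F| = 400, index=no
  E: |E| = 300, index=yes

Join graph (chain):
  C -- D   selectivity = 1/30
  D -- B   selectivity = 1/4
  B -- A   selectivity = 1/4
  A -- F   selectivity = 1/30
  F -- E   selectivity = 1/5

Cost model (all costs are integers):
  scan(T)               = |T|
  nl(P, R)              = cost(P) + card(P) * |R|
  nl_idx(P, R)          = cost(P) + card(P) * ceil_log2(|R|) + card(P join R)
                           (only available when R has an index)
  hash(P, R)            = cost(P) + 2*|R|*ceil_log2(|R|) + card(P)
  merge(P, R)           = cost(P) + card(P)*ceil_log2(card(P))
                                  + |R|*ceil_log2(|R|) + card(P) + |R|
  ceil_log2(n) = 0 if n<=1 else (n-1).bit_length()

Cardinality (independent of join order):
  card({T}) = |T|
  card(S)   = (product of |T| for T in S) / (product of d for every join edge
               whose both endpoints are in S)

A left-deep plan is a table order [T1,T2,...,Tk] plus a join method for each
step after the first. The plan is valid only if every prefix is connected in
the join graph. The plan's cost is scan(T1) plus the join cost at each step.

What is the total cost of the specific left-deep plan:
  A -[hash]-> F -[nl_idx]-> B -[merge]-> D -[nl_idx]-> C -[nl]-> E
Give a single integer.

step 1: scan A: cost=150, card=150
step 2: join F via hash
    card(P join F) = 150*400/(30) = 2000
    cost = 150 + 2*400*9 + 150 = 7500
step 3: join B via nl_idx
    card(P join B) = 2000*20/(4) = 10000
    cost = 7500 + 2000*5 + 10000 = 27500
step 4: join D via merge
    card(P join D) = 10000*50/(4) = 125000
    cost = 27500 + 10000*14 + 50*6 + 10000 + 50 = 177850
step 5: join C via nl_idx
    card(P join C) = 125000*150/(30) = 625000
    cost = 177850 + 125000*8 + 625000 = 1802850
step 6: join E via nl
    card(P join E) = 625000*300/(5) = 37500000
    cost = 1802850 + 625000*300 = 189302850

189302850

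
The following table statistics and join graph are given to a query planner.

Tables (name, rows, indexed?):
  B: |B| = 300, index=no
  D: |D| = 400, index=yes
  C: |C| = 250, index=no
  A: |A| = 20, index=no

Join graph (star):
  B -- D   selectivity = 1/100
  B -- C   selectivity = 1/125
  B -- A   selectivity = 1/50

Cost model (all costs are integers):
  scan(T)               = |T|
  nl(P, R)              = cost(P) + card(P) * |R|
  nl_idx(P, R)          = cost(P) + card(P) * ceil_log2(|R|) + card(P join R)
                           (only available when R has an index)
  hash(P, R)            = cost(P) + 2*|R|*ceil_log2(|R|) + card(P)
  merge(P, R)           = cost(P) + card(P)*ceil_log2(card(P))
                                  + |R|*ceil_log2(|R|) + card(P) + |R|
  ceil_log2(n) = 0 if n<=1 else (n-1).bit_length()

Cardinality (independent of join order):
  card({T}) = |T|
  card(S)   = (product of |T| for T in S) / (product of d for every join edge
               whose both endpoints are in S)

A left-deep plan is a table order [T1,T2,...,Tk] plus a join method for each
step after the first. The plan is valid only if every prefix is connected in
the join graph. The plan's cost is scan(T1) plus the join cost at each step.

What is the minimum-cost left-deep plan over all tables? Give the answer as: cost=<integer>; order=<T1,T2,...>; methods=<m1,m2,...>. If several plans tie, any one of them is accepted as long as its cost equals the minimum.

Selinger DP (subsets sized 1..n):
  {B}: scan cost=300, card=300
  {D}: scan cost=400, card=400
  {C}: scan cost=250, card=250
  {A}: scan cost=20, card=20
  {BD}: card=1200; try (D,nl_idx)→4200, (B,hash)→6200, (D,merge)→7300, (B,merge)→7400, (D,hash)→7800, (D,nl)→120300 …(+1); best=4200 via (D,nl_idx)
  {BC}: card=600; try (C,hash)→4600, (B,merge)→5500, (C,merge)→5550, (B,hash)→5900, (B,nl)→75250, (C,nl)→75300; best=4600 via (C,hash)
  {AB}: card=120; try (A,hash)→800, (B,merge)→3140, (A,merge)→3420, (B,hash)→5440, (B,nl)→6020, (A,nl)→6300; best=800 via (A,hash)
  {BCD}: card=2400; try (C,hash)→9400, (D,hash)→12400, (D,nl_idx)→12400, (D,merge)→15200, (C,merge)→20850, (D,nl)→244600 …(+1); best=9400 via (C,hash)
  {ABD}: card=480; try (D,nl_idx)→2360, (A,hash)→5600, (D,merge)→5760, (D,hash)→8120, (A,merge)→18720, (A,nl)→28200 …(+1); best=2360 via (D,nl_idx)
  {ABC}: card=240; try (C,merge)→4010, (C,hash)→4920, (A,hash)→5400, (A,merge)→11320, (A,nl)→16600, (C,nl)→30800; best=4010 via (C,merge)
  {ABCD}: card=960; try (C,hash)→6840, (D,nl_idx)→7130, (C,merge)→9410, (D,merge)→10170, (D,hash)→11450, (A,hash)→12000 …(+4); best=6840 via (C,hash)

cost=6840; order=B,A,D,C; methods=hash,nl_idx,hash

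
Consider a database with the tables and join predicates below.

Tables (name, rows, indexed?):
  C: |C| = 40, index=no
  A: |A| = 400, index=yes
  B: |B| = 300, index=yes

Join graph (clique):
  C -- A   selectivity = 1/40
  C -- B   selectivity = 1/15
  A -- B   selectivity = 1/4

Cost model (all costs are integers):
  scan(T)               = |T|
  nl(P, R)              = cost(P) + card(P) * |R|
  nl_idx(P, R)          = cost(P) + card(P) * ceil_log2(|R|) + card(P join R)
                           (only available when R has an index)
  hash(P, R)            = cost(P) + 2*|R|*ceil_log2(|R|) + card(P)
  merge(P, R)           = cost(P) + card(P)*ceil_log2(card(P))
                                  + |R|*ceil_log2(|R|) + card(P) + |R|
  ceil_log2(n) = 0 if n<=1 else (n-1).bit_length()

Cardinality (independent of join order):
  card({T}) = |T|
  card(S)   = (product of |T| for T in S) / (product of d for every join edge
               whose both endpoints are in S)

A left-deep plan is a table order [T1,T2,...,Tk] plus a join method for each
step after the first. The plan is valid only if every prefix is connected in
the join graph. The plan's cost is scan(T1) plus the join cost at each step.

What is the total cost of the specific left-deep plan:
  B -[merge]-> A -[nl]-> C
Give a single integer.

1207300

step 1: scan B: cost=300, card=300
step 2: join A via merge
    card(P join A) = 300*400/(4) = 30000
    cost = 300 + 300*9 + 400*9 + 300 + 400 = 7300
step 3: join C via nl
    card(P join C) = 30000*40/(40*15) = 2000
    cost = 7300 + 30000*40 = 1207300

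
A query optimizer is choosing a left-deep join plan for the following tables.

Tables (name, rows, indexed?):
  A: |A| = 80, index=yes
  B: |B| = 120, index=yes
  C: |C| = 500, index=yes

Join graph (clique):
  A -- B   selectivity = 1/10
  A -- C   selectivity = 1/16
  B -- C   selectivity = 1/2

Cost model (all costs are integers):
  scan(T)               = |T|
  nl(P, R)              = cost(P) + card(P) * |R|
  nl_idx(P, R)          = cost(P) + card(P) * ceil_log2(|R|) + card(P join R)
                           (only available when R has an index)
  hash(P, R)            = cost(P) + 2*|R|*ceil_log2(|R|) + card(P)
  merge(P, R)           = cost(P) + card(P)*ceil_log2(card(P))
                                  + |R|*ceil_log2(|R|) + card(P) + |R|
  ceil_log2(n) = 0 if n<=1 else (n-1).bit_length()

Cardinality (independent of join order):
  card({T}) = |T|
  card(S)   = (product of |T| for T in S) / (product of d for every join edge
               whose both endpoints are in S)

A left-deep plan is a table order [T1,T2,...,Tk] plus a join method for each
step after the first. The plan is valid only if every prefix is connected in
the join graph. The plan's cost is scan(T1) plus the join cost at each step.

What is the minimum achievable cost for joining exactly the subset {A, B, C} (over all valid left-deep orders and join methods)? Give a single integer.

6300

Selinger DP over subsets of {A,B,C}:
  {A}: scan cost=80, card=80
  {B}: scan cost=120, card=120
  {C}: scan cost=500, card=500
  {AB}: card=960; try (A,hash)→1360, (B,nl_idx)→1600, (B,merge)→1680, (A,merge)→1720, (B,hash)→1840, (A,nl_idx)→1920 …(+2); best=1360 via (A,hash)
  {AC}: card=2500; try (A,hash)→2120, (C,nl_idx)→3300, (C,merge)→5720, (A,merge)→6140, (A,nl_idx)→6500, (C,hash)→9160 …(+2); best=2120 via (A,hash)
  {BC}: card=30000; try (B,hash)→2680, (C,merge)→6080, (B,merge)→6460, (C,hash)→9240, (C,nl_idx)→31200, (B,nl_idx)→34000 …(+2); best=2680 via (B,hash)
  {ABC}: card=15000; try (B,hash)→6300, (C,hash)→11320, (C,merge)→16920, (C,nl_idx)→25000, (A,hash)→33800, (B,nl_idx)→34620 …(+6); best=6300 via (B,hash)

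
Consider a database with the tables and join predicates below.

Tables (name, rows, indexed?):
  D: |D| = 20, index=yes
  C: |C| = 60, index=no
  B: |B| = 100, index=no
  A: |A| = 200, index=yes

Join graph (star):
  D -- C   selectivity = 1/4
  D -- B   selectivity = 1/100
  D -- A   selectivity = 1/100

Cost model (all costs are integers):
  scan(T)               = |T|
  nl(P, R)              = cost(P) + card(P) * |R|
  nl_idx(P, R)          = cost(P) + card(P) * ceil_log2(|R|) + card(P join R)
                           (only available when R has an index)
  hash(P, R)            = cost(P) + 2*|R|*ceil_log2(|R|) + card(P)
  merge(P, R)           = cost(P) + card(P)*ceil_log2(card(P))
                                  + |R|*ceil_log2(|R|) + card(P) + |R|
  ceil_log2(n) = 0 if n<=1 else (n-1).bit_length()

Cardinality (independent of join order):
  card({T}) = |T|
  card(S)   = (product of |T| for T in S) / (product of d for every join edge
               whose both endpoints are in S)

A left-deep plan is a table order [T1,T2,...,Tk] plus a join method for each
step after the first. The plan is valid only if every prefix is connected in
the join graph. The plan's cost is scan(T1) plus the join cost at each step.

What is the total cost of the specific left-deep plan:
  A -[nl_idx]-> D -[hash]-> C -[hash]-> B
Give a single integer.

4000

step 1: scan A: cost=200, card=200
step 2: join D via nl_idx
    card(P join D) = 200*20/(100) = 40
    cost = 200 + 200*5 + 40 = 1240
step 3: join C via hash
    card(P join C) = 40*60/(4) = 600
    cost = 1240 + 2*60*6 + 40 = 2000
step 4: join B via hash
    card(P join B) = 600*100/(100) = 600
    cost = 2000 + 2*100*7 + 600 = 4000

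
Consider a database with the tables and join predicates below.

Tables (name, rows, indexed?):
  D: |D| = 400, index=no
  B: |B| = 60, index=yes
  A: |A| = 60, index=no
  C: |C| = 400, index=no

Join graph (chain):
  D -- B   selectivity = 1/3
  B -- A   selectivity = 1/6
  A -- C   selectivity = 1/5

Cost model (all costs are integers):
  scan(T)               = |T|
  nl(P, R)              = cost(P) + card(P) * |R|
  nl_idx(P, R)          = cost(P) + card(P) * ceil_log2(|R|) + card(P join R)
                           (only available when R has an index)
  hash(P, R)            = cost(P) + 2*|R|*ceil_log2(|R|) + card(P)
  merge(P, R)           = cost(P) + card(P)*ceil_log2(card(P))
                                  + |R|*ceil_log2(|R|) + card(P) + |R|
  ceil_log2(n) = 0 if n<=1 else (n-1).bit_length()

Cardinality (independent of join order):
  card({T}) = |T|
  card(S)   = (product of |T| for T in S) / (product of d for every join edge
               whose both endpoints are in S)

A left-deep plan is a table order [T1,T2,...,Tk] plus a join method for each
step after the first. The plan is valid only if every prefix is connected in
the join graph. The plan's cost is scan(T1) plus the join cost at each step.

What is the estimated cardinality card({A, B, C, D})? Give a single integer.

Tables in S: A(60), B(60), C(400), D(400)
Edges inside S: D-B(d=3), B-A(d=6), A-C(d=5)
numerator = 60 * 60 * 400 * 400 = 576000000
denominator = 3 * 6 * 5 = 90
card(S) = 576000000 / 90 = 6400000

6400000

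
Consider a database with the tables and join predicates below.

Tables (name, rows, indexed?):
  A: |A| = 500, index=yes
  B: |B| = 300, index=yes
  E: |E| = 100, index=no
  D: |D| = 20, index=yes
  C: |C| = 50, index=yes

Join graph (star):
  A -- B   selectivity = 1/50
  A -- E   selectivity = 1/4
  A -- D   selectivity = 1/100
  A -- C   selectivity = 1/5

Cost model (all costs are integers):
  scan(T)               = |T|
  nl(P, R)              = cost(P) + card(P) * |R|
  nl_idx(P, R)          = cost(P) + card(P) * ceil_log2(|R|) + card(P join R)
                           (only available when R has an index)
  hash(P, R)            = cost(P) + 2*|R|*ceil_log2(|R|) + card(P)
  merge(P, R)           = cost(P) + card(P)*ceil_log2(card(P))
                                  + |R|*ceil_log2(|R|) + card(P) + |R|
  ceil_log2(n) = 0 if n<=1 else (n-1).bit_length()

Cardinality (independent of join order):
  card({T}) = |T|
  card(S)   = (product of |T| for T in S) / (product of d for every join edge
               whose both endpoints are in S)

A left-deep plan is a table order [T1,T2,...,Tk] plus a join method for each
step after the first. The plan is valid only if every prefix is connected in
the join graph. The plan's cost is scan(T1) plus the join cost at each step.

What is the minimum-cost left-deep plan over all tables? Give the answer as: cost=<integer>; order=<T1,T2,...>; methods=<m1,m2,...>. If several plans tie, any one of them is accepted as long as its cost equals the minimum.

Selinger DP (subsets sized 1..n):
  {A}: scan cost=500, card=500
  {B}: scan cost=300, card=300
  {E}: scan cost=100, card=100
  {D}: scan cost=20, card=20
  {C}: scan cost=50, card=50
  {AB}: card=3000; try (A,nl_idx)→6000, (B,hash)→6400, (B,nl_idx)→8000, (A,merge)→8300, (B,merge)→8500, (A,hash)→9600 …(+2); best=6000 via (A,nl_idx)
  {AE}: card=12500; try (E,hash)→2400, (A,merge)→5900, (E,merge)→6300, (A,hash)→9200, (A,nl_idx)→13500, (A,nl)→50100 …(+1); best=2400 via (E,hash)
  {AD}: card=100; try (A,nl_idx)→300, (D,hash)→1200, (D,nl_idx)→3100, (A,merge)→5140, (D,merge)→5620, (A,hash)→9040 …(+2); best=300 via (A,nl_idx)
  {AC}: card=5000; try (C,hash)→1600, (A,merge)→5400, (A,nl_idx)→5500, (C,merge)→5850, (C,nl_idx)→8500, (A,hash)→9100 …(+2); best=1600 via (C,hash)
  {ABE}: card=75000; try (E,hash)→10400, (B,hash)→20300, (E,merge)→45800, (B,nl_idx)→189900, (B,merge)→192900, (E,nl)→306000 …(+1); best=10400 via (E,hash)
  {ABD}: card=600; try (B,nl_idx)→1800, (B,merge)→4100, (B,hash)→5800, (D,hash)→9200, (D,nl_idx)→21600, (B,nl)→30300 …(+2); best=1800 via (B,nl_idx)
  {ABC}: card=30000; try (C,hash)→9600, (B,hash)→12000, (C,merge)→45350, (C,nl_idx)→54000, (B,merge)→74600, (B,nl_idx)→76600 …(+2); best=9600 via (C,hash)
  {ADE}: card=2500; try (E,hash)→1800, (E,merge)→1900, (E,nl)→10300, (D,hash)→15100, (D,nl_idx)→67400, (D,merge)→190020 …(+1); best=1800 via (E,hash)
  {ACE}: card=125000; try (E,hash)→8000, (C,hash)→15500, (E,merge)→72400, (C,merge)→190250, (C,nl_idx)→202400, (E,nl)→501600 …(+1); best=8000 via (E,hash)
  {ACD}: card=1000; try (C,hash)→1000, (C,merge)→1450, (C,nl_idx)→1900, (C,nl)→5300, (D,hash)→6800, (D,nl_idx)→27600 …(+2); best=1000 via (C,hash)
  {ABDE}: card=15000; try (E,hash)→3800, (E,merge)→9200, (B,hash)→9700, (B,merge)→37300, (B,nl_idx)→39300, (E,nl)→61800 …(+5); best=3800 via (E,hash)
  {ABCE}: card=750000; try (E,hash)→41000, (C,hash)→86000, (B,hash)→138400, (E,merge)→490400, (C,nl_idx)→1210400, (C,merge)→1360750 …(+5); best=41000 via (E,hash)
  {ABCD}: card=6000; try (C,hash)→3000, (B,hash)→7400, (C,merge)→8750, (C,nl_idx)→11400, (B,merge)→15000, (B,nl_idx)→16000 …(+6); best=3000 via (C,hash)
  {ACDE}: card=25000; try (E,hash)→3400, (C,hash)→4900, (E,merge)→12800, (C,merge)→34650, (C,nl_idx)→41800, (E,nl)→101000 …(+5); best=3400 via (E,hash)
  {ABCDE}: card=150000; try (E,hash)→10400, (C,hash)→19400, (B,hash)→33800, (E,merge)→87800, (C,merge)→229150, (C,nl_idx)→243800 …(+9); best=10400 via (E,hash)

cost=10400; order=D,A,B,C,E; methods=nl_idx,nl_idx,hash,hash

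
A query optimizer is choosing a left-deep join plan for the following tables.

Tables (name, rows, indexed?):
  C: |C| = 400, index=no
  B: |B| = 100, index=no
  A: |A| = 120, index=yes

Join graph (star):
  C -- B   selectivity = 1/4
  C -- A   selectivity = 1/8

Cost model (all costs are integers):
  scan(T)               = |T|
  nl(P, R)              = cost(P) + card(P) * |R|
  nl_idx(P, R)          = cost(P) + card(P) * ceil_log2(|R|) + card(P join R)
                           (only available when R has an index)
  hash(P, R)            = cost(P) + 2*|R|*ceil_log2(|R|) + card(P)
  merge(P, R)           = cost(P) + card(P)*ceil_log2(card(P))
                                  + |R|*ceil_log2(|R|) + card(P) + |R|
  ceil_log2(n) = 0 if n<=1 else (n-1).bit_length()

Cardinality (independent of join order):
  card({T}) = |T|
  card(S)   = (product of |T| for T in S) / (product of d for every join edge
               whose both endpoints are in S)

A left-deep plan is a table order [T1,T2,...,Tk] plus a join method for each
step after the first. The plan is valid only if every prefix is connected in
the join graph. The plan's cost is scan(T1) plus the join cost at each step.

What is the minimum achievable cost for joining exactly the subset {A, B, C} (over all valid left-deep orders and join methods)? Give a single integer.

Selinger DP over subsets of {A,B,C}:
  {C}: scan cost=400, card=400
  {B}: scan cost=100, card=100
  {A}: scan cost=120, card=120
  {BC}: card=10000; try (B,hash)→2200, (C,merge)→4900, (B,merge)→5200, (C,hash)→7400, (C,nl)→40100, (B,nl)→40400; best=2200 via (B,hash)
  {AC}: card=6000; try (A,hash)→2480, (C,merge)→5080, (A,merge)→5360, (C,hash)→7440, (A,nl_idx)→9200, (C,nl)→48120 …(+1); best=2480 via (A,hash)
  {ABC}: card=150000; try (B,hash)→9880, (A,hash)→13880, (B,merge)→87280, (A,merge)→153160, (A,nl_idx)→222200, (B,nl)→602480 …(+1); best=9880 via (B,hash)

9880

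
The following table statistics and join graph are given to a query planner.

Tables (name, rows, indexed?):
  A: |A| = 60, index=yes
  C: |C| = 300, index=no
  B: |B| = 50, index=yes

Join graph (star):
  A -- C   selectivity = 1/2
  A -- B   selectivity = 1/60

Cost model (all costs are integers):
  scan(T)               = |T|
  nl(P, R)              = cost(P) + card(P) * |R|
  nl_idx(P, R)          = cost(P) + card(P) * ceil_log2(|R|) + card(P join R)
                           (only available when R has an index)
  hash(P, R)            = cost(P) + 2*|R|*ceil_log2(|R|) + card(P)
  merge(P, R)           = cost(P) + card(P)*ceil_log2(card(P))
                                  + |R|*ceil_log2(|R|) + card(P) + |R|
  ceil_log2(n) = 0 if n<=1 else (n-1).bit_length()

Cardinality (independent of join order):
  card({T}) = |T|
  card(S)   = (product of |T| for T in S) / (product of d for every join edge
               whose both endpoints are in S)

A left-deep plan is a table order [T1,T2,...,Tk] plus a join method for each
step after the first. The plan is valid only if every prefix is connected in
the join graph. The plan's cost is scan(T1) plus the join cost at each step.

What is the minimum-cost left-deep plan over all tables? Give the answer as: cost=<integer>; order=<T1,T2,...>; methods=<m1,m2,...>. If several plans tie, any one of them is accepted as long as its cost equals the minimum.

cost=3750; order=B,A,C; methods=nl_idx,merge

Selinger DP (subsets sized 1..n):
  {A}: scan cost=60, card=60
  {C}: scan cost=300, card=300
  {B}: scan cost=50, card=50
  {AC}: card=9000; try (A,hash)→1320, (C,merge)→3480, (A,merge)→3720, (C,hash)→5520, (A,nl_idx)→11100, (C,nl)→18060 …(+1); best=1320 via (A,hash)
  {AB}: card=50; try (A,nl_idx)→400, (B,nl_idx)→470, (B,hash)→720, (A,hash)→820, (A,merge)→820, (B,merge)→830 …(+2); best=400 via (A,nl_idx)
  {ABC}: card=7500; try (C,merge)→3750, (C,hash)→5850, (B,hash)→10920, (C,nl)→15400, (B,nl_idx)→62820, (B,merge)→136670 …(+1); best=3750 via (C,merge)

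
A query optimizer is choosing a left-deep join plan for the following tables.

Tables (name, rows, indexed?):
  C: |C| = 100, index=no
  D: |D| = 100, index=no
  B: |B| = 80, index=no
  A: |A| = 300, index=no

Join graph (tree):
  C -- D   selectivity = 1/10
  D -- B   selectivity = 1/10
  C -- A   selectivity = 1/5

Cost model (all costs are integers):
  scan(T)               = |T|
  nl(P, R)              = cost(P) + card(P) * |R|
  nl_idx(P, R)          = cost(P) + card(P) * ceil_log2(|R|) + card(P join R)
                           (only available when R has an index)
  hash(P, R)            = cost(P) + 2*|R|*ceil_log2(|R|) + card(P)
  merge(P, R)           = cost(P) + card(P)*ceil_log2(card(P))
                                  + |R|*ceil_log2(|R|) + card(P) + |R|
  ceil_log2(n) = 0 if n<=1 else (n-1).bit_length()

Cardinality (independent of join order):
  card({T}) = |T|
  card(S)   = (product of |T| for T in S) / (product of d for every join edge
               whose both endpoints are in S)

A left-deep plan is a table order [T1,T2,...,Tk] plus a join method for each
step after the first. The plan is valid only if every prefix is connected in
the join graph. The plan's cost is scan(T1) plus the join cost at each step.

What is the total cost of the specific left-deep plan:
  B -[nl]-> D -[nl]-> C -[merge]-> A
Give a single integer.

step 1: scan B: cost=80, card=80
step 2: join D via nl
    card(P join D) = 80*100/(10) = 800
    cost = 80 + 80*100 = 8080
step 3: join C via nl
    card(P join C) = 800*100/(10) = 8000
    cost = 8080 + 800*100 = 88080
step 4: join A via merge
    card(P join A) = 8000*300/(5) = 480000
    cost = 88080 + 8000*13 + 300*9 + 8000 + 300 = 203080

203080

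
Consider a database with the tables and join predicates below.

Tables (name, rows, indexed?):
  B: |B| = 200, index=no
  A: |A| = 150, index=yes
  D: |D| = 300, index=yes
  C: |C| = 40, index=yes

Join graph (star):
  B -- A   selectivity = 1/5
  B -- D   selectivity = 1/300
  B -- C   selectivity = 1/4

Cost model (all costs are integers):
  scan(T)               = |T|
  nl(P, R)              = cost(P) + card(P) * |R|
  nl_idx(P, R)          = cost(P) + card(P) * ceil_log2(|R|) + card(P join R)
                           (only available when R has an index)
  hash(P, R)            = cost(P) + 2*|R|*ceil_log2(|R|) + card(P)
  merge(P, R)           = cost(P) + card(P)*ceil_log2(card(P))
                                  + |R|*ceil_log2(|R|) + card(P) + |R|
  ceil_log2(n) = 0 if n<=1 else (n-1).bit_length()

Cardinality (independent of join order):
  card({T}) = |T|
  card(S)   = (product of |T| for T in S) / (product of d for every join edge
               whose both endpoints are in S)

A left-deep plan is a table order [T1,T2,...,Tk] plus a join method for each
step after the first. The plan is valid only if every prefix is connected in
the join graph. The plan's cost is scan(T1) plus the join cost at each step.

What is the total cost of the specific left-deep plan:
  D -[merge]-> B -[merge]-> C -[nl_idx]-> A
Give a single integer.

83180

step 1: scan D: cost=300, card=300
step 2: join B via merge
    card(P join B) = 300*200/(300) = 200
    cost = 300 + 300*9 + 200*8 + 300 + 200 = 5100
step 3: join C via merge
    card(P join C) = 200*40/(4) = 2000
    cost = 5100 + 200*8 + 40*6 + 200 + 40 = 7180
step 4: join A via nl_idx
    card(P join A) = 2000*150/(5) = 60000
    cost = 7180 + 2000*8 + 60000 = 83180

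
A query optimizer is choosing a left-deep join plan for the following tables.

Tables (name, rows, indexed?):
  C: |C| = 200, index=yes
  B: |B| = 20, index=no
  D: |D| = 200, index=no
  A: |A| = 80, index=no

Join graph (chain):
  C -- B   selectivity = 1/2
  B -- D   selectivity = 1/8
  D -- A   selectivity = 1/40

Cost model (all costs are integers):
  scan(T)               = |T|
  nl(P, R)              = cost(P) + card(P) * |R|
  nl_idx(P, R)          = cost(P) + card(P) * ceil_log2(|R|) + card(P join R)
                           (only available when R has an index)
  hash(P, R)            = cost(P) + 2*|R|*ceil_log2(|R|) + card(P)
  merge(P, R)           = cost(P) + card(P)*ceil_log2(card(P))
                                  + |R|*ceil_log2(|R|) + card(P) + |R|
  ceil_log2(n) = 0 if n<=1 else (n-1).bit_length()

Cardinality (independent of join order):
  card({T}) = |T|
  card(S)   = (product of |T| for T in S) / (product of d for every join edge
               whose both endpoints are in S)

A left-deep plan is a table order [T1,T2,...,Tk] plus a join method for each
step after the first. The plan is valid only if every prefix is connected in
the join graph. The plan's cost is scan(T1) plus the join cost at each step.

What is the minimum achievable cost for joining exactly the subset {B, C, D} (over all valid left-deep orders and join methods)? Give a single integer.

4300

Selinger DP over subsets of {B,C,D}:
  {C}: scan cost=200, card=200
  {B}: scan cost=20, card=20
  {D}: scan cost=200, card=200
  {BC}: card=2000; try (B,hash)→600, (C,merge)→1940, (B,merge)→2120, (C,nl_idx)→2180, (C,hash)→3240, (C,nl)→4020 …(+1); best=600 via (B,hash)
  {BD}: card=500; try (B,hash)→600, (D,merge)→1940, (B,merge)→2120, (D,hash)→3240, (D,nl)→4020, (B,nl)→4200; best=600 via (B,hash)
  {BCD}: card=50000; try (C,hash)→4300, (D,hash)→5800, (C,merge)→7400, (D,merge)→26400, (C,nl_idx)→54600, (C,nl)→100600 …(+1); best=4300 via (C,hash)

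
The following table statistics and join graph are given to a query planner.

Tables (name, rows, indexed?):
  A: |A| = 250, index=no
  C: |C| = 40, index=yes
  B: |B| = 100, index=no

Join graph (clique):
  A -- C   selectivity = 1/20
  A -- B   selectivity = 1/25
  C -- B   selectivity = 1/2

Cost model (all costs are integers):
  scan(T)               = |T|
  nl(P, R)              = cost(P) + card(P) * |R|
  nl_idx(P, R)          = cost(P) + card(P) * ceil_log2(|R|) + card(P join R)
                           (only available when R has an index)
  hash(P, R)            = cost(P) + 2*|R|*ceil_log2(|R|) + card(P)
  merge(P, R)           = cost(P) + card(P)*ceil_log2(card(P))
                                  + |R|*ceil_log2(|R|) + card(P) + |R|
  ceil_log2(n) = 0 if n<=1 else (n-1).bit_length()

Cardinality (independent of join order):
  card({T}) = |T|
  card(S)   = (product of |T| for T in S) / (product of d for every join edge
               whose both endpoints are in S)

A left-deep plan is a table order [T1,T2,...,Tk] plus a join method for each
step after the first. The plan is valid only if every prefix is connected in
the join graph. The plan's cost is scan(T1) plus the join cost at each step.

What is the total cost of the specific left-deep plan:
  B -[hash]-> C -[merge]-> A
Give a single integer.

step 1: scan B: cost=100, card=100
step 2: join C via hash
    card(P join C) = 100*40/(2) = 2000
    cost = 100 + 2*40*6 + 100 = 680
step 3: join A via merge
    card(P join A) = 2000*250/(20*25) = 1000
    cost = 680 + 2000*11 + 250*8 + 2000 + 250 = 26930

26930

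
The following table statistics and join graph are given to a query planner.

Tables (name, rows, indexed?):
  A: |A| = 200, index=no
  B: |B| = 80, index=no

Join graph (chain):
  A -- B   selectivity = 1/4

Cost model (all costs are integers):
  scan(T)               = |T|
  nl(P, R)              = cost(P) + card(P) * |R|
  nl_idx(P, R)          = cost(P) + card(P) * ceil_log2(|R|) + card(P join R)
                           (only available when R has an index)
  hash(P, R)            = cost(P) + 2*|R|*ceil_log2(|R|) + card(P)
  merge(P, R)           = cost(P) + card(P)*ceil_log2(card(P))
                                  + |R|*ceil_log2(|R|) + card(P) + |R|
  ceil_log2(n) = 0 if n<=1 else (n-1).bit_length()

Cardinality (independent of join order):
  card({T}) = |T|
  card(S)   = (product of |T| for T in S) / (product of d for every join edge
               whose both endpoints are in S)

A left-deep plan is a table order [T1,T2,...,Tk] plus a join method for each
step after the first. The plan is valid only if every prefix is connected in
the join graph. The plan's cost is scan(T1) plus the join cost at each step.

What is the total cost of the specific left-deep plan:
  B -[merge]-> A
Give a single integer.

2520

step 1: scan B: cost=80, card=80
step 2: join A via merge
    card(P join A) = 80*200/(4) = 4000
    cost = 80 + 80*7 + 200*8 + 80 + 200 = 2520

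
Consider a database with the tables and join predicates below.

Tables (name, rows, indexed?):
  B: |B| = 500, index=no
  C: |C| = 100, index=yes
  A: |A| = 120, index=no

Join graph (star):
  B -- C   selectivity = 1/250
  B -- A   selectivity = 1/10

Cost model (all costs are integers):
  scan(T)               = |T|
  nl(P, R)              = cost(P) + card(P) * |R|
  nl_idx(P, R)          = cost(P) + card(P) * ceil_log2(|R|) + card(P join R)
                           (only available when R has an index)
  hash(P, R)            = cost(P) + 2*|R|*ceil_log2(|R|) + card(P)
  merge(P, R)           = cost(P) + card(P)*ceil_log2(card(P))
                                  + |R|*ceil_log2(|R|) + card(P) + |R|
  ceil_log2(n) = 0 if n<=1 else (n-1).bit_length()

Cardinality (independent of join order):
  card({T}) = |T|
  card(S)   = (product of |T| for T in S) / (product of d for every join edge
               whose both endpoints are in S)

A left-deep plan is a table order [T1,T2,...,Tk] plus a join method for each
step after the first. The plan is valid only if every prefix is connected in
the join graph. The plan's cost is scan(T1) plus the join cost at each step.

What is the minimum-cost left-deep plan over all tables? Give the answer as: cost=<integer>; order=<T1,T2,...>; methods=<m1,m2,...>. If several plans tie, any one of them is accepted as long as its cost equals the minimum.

Selinger DP (subsets sized 1..n):
  {B}: scan cost=500, card=500
  {C}: scan cost=100, card=100
  {A}: scan cost=120, card=120
  {BC}: card=200; try (C,hash)→2400, (C,nl_idx)→4200, (B,merge)→5900, (C,merge)→6300, (B,hash)→9200, (B,nl)→50100 …(+1); best=2400 via (C,hash)
  {AB}: card=6000; try (A,hash)→2680, (B,merge)→6080, (A,merge)→6460, (B,hash)→9240, (B,nl)→60120, (A,nl)→60500; best=2680 via (A,hash)
  {ABC}: card=2400; try (A,hash)→4280, (A,merge)→5160, (C,hash)→10080, (A,nl)→26400, (C,nl_idx)→47080, (C,merge)→87480 …(+1); best=4280 via (A,hash)

cost=4280; order=B,C,A; methods=hash,hash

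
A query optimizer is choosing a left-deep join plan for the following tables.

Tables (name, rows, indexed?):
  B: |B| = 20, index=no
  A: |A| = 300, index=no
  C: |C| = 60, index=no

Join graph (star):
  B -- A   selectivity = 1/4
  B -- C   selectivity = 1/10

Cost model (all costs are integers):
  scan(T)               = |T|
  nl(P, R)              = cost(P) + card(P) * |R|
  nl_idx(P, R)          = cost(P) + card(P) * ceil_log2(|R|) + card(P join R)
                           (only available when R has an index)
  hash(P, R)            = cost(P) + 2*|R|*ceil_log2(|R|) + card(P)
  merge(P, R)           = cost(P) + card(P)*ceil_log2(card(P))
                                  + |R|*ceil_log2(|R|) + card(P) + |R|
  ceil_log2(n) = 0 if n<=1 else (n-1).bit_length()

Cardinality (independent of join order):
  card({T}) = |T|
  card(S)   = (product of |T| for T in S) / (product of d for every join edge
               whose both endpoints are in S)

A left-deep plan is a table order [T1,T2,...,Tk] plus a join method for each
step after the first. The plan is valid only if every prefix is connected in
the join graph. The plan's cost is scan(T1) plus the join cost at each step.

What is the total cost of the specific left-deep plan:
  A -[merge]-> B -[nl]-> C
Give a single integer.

93420

step 1: scan A: cost=300, card=300
step 2: join B via merge
    card(P join B) = 300*20/(4) = 1500
    cost = 300 + 300*9 + 20*5 + 300 + 20 = 3420
step 3: join C via nl
    card(P join C) = 1500*60/(10) = 9000
    cost = 3420 + 1500*60 = 93420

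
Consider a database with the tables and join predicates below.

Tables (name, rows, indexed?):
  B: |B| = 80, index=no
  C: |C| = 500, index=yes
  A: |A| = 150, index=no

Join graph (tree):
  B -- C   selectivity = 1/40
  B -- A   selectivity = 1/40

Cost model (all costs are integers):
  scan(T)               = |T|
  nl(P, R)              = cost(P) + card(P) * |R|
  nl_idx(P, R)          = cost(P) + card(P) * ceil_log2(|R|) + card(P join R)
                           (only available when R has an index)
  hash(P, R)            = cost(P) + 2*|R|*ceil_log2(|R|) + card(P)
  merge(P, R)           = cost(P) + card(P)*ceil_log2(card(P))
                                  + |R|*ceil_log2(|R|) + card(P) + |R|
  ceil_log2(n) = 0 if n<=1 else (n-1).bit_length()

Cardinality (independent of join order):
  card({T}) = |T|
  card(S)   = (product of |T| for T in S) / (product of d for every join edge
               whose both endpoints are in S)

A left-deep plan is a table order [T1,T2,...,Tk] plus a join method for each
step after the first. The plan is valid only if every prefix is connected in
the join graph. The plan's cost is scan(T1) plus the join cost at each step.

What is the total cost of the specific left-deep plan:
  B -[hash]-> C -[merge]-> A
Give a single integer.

step 1: scan B: cost=80, card=80
step 2: join C via hash
    card(P join C) = 80*500/(40) = 1000
    cost = 80 + 2*500*9 + 80 = 9160
step 3: join A via merge
    card(P join A) = 1000*150/(40) = 3750
    cost = 9160 + 1000*10 + 150*8 + 1000 + 150 = 21510

21510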